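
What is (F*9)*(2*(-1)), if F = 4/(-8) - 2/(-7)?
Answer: 27/7 ≈ 3.8571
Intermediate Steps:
F = -3/14 (F = 4*(-⅛) - 2*(-⅐) = -½ + 2/7 = -3/14 ≈ -0.21429)
(F*9)*(2*(-1)) = (-3/14*9)*(2*(-1)) = -27/14*(-2) = 27/7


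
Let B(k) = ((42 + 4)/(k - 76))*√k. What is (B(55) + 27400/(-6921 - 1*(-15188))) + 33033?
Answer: 273111211/8267 - 46*√55/21 ≈ 33020.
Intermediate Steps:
B(k) = 46*√k/(-76 + k) (B(k) = (46/(-76 + k))*√k = 46*√k/(-76 + k))
(B(55) + 27400/(-6921 - 1*(-15188))) + 33033 = (46*√55/(-76 + 55) + 27400/(-6921 - 1*(-15188))) + 33033 = (46*√55/(-21) + 27400/(-6921 + 15188)) + 33033 = (46*√55*(-1/21) + 27400/8267) + 33033 = (-46*√55/21 + 27400*(1/8267)) + 33033 = (-46*√55/21 + 27400/8267) + 33033 = (27400/8267 - 46*√55/21) + 33033 = 273111211/8267 - 46*√55/21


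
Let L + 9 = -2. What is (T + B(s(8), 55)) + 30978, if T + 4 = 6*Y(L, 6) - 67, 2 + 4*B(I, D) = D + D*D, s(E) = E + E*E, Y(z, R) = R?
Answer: 63425/2 ≈ 31713.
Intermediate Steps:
L = -11 (L = -9 - 2 = -11)
s(E) = E + E²
B(I, D) = -½ + D/4 + D²/4 (B(I, D) = -½ + (D + D*D)/4 = -½ + (D + D²)/4 = -½ + (D/4 + D²/4) = -½ + D/4 + D²/4)
T = -35 (T = -4 + (6*6 - 67) = -4 + (36 - 67) = -4 - 31 = -35)
(T + B(s(8), 55)) + 30978 = (-35 + (-½ + (¼)*55 + (¼)*55²)) + 30978 = (-35 + (-½ + 55/4 + (¼)*3025)) + 30978 = (-35 + (-½ + 55/4 + 3025/4)) + 30978 = (-35 + 1539/2) + 30978 = 1469/2 + 30978 = 63425/2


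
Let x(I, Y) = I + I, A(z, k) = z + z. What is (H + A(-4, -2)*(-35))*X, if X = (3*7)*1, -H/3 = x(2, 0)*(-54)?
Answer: 19488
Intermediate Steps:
A(z, k) = 2*z
x(I, Y) = 2*I
H = 648 (H = -3*2*2*(-54) = -12*(-54) = -3*(-216) = 648)
X = 21 (X = 21*1 = 21)
(H + A(-4, -2)*(-35))*X = (648 + (2*(-4))*(-35))*21 = (648 - 8*(-35))*21 = (648 + 280)*21 = 928*21 = 19488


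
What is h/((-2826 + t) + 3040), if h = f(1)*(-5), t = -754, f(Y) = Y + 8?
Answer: 1/12 ≈ 0.083333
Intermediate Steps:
f(Y) = 8 + Y
h = -45 (h = (8 + 1)*(-5) = 9*(-5) = -45)
h/((-2826 + t) + 3040) = -45/((-2826 - 754) + 3040) = -45/(-3580 + 3040) = -45/(-540) = -45*(-1/540) = 1/12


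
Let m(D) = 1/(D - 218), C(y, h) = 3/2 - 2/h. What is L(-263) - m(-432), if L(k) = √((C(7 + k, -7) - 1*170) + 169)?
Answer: 1/650 + √154/14 ≈ 0.88794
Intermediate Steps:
C(y, h) = 3/2 - 2/h (C(y, h) = 3*(½) - 2/h = 3/2 - 2/h)
L(k) = √154/14 (L(k) = √(((3/2 - 2/(-7)) - 1*170) + 169) = √(((3/2 - 2*(-⅐)) - 170) + 169) = √(((3/2 + 2/7) - 170) + 169) = √((25/14 - 170) + 169) = √(-2355/14 + 169) = √(11/14) = √154/14)
m(D) = 1/(-218 + D)
L(-263) - m(-432) = √154/14 - 1/(-218 - 432) = √154/14 - 1/(-650) = √154/14 - 1*(-1/650) = √154/14 + 1/650 = 1/650 + √154/14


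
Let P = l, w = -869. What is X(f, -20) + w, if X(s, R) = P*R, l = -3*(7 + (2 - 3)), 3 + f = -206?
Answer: -509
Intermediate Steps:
f = -209 (f = -3 - 206 = -209)
l = -18 (l = -3*(7 - 1) = -3*6 = -18)
P = -18
X(s, R) = -18*R
X(f, -20) + w = -18*(-20) - 869 = 360 - 869 = -509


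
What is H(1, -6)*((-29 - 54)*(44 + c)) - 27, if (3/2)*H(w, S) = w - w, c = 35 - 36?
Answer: -27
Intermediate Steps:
c = -1
H(w, S) = 0 (H(w, S) = 2*(w - w)/3 = (2/3)*0 = 0)
H(1, -6)*((-29 - 54)*(44 + c)) - 27 = 0*((-29 - 54)*(44 - 1)) - 27 = 0*(-83*43) - 27 = 0*(-3569) - 27 = 0 - 27 = -27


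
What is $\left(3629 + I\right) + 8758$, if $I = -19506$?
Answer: $-7119$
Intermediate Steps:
$\left(3629 + I\right) + 8758 = \left(3629 - 19506\right) + 8758 = -15877 + 8758 = -7119$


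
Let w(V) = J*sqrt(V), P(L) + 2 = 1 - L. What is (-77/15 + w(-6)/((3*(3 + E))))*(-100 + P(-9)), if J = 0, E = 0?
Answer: 7084/15 ≈ 472.27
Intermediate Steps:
P(L) = -1 - L (P(L) = -2 + (1 - L) = -1 - L)
w(V) = 0 (w(V) = 0*sqrt(V) = 0)
(-77/15 + w(-6)/((3*(3 + E))))*(-100 + P(-9)) = (-77/15 + 0/((3*(3 + 0))))*(-100 + (-1 - 1*(-9))) = (-77*1/15 + 0/((3*3)))*(-100 + (-1 + 9)) = (-77/15 + 0/9)*(-100 + 8) = (-77/15 + 0*(1/9))*(-92) = (-77/15 + 0)*(-92) = -77/15*(-92) = 7084/15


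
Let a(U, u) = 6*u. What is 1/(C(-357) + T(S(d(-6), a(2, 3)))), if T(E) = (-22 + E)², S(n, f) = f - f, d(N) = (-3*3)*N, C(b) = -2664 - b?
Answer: -1/1823 ≈ -0.00054855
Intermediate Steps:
d(N) = -9*N
S(n, f) = 0
1/(C(-357) + T(S(d(-6), a(2, 3)))) = 1/((-2664 - 1*(-357)) + (-22 + 0)²) = 1/((-2664 + 357) + (-22)²) = 1/(-2307 + 484) = 1/(-1823) = -1/1823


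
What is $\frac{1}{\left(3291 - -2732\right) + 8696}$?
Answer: $\frac{1}{14719} \approx 6.7939 \cdot 10^{-5}$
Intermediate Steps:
$\frac{1}{\left(3291 - -2732\right) + 8696} = \frac{1}{\left(3291 + 2732\right) + 8696} = \frac{1}{6023 + 8696} = \frac{1}{14719}$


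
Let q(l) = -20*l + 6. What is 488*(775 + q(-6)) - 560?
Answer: 439128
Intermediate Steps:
q(l) = 6 - 20*l
488*(775 + q(-6)) - 560 = 488*(775 + (6 - 20*(-6))) - 560 = 488*(775 + (6 + 120)) - 560 = 488*(775 + 126) - 560 = 488*901 - 560 = 439688 - 560 = 439128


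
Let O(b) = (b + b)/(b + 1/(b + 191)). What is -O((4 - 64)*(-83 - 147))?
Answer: -386151600/193075801 ≈ -2.0000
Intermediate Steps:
O(b) = 2*b/(b + 1/(191 + b)) (O(b) = (2*b)/(b + 1/(191 + b)) = 2*b/(b + 1/(191 + b)))
-O((4 - 64)*(-83 - 147)) = -2*(4 - 64)*(-83 - 147)*(191 + (4 - 64)*(-83 - 147))/(1 + ((4 - 64)*(-83 - 147))² + 191*((4 - 64)*(-83 - 147))) = -2*(-60*(-230))*(191 - 60*(-230))/(1 + (-60*(-230))² + 191*(-60*(-230))) = -2*13800*(191 + 13800)/(1 + 13800² + 191*13800) = -2*13800*13991/(1 + 190440000 + 2635800) = -2*13800*13991/193075801 = -1*386151600/193075801 = -386151600/193075801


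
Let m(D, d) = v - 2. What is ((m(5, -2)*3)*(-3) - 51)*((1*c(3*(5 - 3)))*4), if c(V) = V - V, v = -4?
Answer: 0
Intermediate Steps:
m(D, d) = -6 (m(D, d) = -4 - 2 = -6)
c(V) = 0
((m(5, -2)*3)*(-3) - 51)*((1*c(3*(5 - 3)))*4) = (-6*3*(-3) - 51)*((1*0)*4) = (-18*(-3) - 51)*(0*4) = (54 - 51)*0 = 3*0 = 0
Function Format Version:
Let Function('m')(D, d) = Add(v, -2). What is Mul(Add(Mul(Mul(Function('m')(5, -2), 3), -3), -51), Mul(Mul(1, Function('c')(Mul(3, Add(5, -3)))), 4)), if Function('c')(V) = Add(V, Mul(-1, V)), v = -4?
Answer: 0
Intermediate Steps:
Function('m')(D, d) = -6 (Function('m')(D, d) = Add(-4, -2) = -6)
Function('c')(V) = 0
Mul(Add(Mul(Mul(Function('m')(5, -2), 3), -3), -51), Mul(Mul(1, Function('c')(Mul(3, Add(5, -3)))), 4)) = Mul(Add(Mul(Mul(-6, 3), -3), -51), Mul(Mul(1, 0), 4)) = Mul(Add(Mul(-18, -3), -51), Mul(0, 4)) = Mul(Add(54, -51), 0) = Mul(3, 0) = 0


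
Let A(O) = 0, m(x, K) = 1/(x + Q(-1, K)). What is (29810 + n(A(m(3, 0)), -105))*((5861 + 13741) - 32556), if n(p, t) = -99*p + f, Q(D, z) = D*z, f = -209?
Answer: -383451354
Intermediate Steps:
m(x, K) = 1/(x - K)
n(p, t) = -209 - 99*p (n(p, t) = -99*p - 209 = -209 - 99*p)
(29810 + n(A(m(3, 0)), -105))*((5861 + 13741) - 32556) = (29810 + (-209 - 99*0))*((5861 + 13741) - 32556) = (29810 + (-209 + 0))*(19602 - 32556) = (29810 - 209)*(-12954) = 29601*(-12954) = -383451354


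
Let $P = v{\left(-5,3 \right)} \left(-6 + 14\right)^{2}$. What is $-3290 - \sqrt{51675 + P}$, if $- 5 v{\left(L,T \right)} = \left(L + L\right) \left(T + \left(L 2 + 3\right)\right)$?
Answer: $-3290 - \sqrt{51163} \approx -3516.2$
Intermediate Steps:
$v{\left(L,T \right)} = - \frac{2 L \left(3 + T + 2 L\right)}{5}$ ($v{\left(L,T \right)} = - \frac{\left(L + L\right) \left(T + \left(L 2 + 3\right)\right)}{5} = - \frac{2 L \left(T + \left(2 L + 3\right)\right)}{5} = - \frac{2 L \left(T + \left(3 + 2 L\right)\right)}{5} = - \frac{2 L \left(3 + T + 2 L\right)}{5}$)
$P = -512$ ($P = \left(- \frac{2}{5}\right) \left(-5\right) \left(3 + 3 + 2 \left(-5\right)\right) \left(-6 + 14\right)^{2} = \left(- \frac{2}{5}\right) \left(-5\right) \left(3 + 3 - 10\right) 8^{2} = \left(- \frac{2}{5}\right) \left(-5\right) \left(-4\right) 64 = \left(-8\right) 64 = -512$)
$-3290 - \sqrt{51675 + P} = -3290 - \sqrt{51675 - 512} = -3290 - \sqrt{51163}$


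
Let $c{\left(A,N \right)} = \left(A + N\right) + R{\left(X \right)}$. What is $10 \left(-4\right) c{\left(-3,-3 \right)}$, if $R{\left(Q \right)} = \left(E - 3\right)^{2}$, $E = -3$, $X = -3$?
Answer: $-1200$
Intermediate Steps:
$R{\left(Q \right)} = 36$ ($R{\left(Q \right)} = \left(-3 - 3\right)^{2} = \left(-6\right)^{2} = 36$)
$c{\left(A,N \right)} = 36 + A + N$ ($c{\left(A,N \right)} = \left(A + N\right) + 36 = 36 + A + N$)
$10 \left(-4\right) c{\left(-3,-3 \right)} = 10 \left(-4\right) \left(36 - 3 - 3\right) = \left(-40\right) 30 = -1200$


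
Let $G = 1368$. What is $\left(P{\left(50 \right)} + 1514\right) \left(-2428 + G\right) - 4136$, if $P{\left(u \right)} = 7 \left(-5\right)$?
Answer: $-1571876$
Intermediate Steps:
$P{\left(u \right)} = -35$
$\left(P{\left(50 \right)} + 1514\right) \left(-2428 + G\right) - 4136 = \left(-35 + 1514\right) \left(-2428 + 1368\right) - 4136 = 1479 \left(-1060\right) - 4136 = -1567740 - 4136 = -1571876$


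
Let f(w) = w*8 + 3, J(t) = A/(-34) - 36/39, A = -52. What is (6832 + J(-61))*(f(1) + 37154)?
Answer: 56119372990/221 ≈ 2.5393e+8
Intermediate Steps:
J(t) = 134/221 (J(t) = -52/(-34) - 36/39 = -52*(-1/34) - 36*1/39 = 26/17 - 12/13 = 134/221)
f(w) = 3 + 8*w (f(w) = 8*w + 3 = 3 + 8*w)
(6832 + J(-61))*(f(1) + 37154) = (6832 + 134/221)*((3 + 8*1) + 37154) = 1510006*((3 + 8) + 37154)/221 = 1510006*(11 + 37154)/221 = (1510006/221)*37165 = 56119372990/221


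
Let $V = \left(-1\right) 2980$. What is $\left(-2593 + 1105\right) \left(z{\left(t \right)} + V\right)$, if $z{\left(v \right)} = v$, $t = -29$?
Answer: $4477392$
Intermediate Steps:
$V = -2980$
$\left(-2593 + 1105\right) \left(z{\left(t \right)} + V\right) = \left(-2593 + 1105\right) \left(-29 - 2980\right) = \left(-1488\right) \left(-3009\right) = 4477392$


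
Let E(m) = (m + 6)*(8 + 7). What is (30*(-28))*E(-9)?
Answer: 37800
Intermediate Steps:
E(m) = 90 + 15*m (E(m) = (6 + m)*15 = 90 + 15*m)
(30*(-28))*E(-9) = (30*(-28))*(90 + 15*(-9)) = -840*(90 - 135) = -840*(-45) = 37800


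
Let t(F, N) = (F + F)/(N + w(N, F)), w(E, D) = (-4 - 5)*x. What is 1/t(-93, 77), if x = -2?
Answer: -95/186 ≈ -0.51075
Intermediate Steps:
w(E, D) = 18 (w(E, D) = (-4 - 5)*(-2) = -9*(-2) = 18)
t(F, N) = 2*F/(18 + N) (t(F, N) = (F + F)/(N + 18) = (2*F)/(18 + N) = 2*F/(18 + N))
1/t(-93, 77) = 1/(2*(-93)/(18 + 77)) = 1/(2*(-93)/95) = 1/(2*(-93)*(1/95)) = 1/(-186/95) = -95/186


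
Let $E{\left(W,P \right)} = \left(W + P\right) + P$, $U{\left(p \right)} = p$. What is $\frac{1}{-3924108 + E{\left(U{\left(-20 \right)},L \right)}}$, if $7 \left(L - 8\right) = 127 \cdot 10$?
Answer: $- \frac{7}{27466244} \approx -2.5486 \cdot 10^{-7}$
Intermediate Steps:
$L = \frac{1326}{7}$ ($L = 8 + \frac{127 \cdot 10}{7} = 8 + \frac{1}{7} \cdot 1270 = 8 + \frac{1270}{7} = \frac{1326}{7} \approx 189.43$)
$E{\left(W,P \right)} = W + 2 P$ ($E{\left(W,P \right)} = \left(P + W\right) + P = W + 2 P$)
$\frac{1}{-3924108 + E{\left(U{\left(-20 \right)},L \right)}} = \frac{1}{-3924108 + \left(-20 + 2 \cdot \frac{1326}{7}\right)} = \frac{1}{-3924108 + \left(-20 + \frac{2652}{7}\right)} = \frac{1}{-3924108 + \frac{2512}{7}} = \frac{1}{- \frac{27466244}{7}} = - \frac{7}{27466244}$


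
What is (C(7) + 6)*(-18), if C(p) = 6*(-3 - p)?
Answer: 972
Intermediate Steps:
C(p) = -18 - 6*p
(C(7) + 6)*(-18) = ((-18 - 6*7) + 6)*(-18) = ((-18 - 42) + 6)*(-18) = (-60 + 6)*(-18) = -54*(-18) = 972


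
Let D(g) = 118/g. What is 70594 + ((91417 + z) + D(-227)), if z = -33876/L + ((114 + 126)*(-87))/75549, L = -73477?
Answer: 68050033454296365/420034283057 ≈ 1.6201e+5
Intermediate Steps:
z = 341699388/1850371291 (z = -33876/(-73477) + ((114 + 126)*(-87))/75549 = -33876*(-1/73477) + (240*(-87))*(1/75549) = 33876/73477 - 20880*1/75549 = 33876/73477 - 6960/25183 = 341699388/1850371291 ≈ 0.18467)
70594 + ((91417 + z) + D(-227)) = 70594 + ((91417 + 341699388/1850371291) + 118/(-227)) = 70594 + (169155734008735/1850371291 + 118*(-1/227)) = 70594 + (169155734008735/1850371291 - 118/227) = 70594 + 38398133276170507/420034283057 = 68050033454296365/420034283057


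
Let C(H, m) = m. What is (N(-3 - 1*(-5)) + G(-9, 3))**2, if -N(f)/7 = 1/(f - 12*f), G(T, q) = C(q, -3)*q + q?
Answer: 15625/484 ≈ 32.283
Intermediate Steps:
G(T, q) = -2*q (G(T, q) = -3*q + q = -2*q)
N(f) = 7/(11*f) (N(f) = -7/(f - 12*f) = -7*(-1/(11*f)) = -(-7)/(11*f) = 7/(11*f))
(N(-3 - 1*(-5)) + G(-9, 3))**2 = (7/(11*(-3 - 1*(-5))) - 2*3)**2 = (7/(11*(-3 + 5)) - 6)**2 = ((7/11)/2 - 6)**2 = ((7/11)*(1/2) - 6)**2 = (7/22 - 6)**2 = (-125/22)**2 = 15625/484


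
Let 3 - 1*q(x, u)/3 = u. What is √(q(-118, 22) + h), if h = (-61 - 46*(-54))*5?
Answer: √12058 ≈ 109.81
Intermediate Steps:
q(x, u) = 9 - 3*u
h = 12115 (h = (-61 + 2484)*5 = 2423*5 = 12115)
√(q(-118, 22) + h) = √((9 - 3*22) + 12115) = √((9 - 66) + 12115) = √(-57 + 12115) = √12058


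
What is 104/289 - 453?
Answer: -130813/289 ≈ -452.64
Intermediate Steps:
104/289 - 453 = -130813/289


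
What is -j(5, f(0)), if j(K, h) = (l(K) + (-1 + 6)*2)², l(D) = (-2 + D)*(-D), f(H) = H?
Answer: -25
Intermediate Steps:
l(D) = -D*(-2 + D)
j(K, h) = (10 + K*(2 - K))² (j(K, h) = (K*(2 - K) + (-1 + 6)*2)² = (K*(2 - K) + 5*2)² = (K*(2 - K) + 10)² = (10 + K*(2 - K))²)
-j(5, f(0)) = -(-10 + 5*(-2 + 5))² = -(-10 + 5*3)² = -(-10 + 15)² = -1*5² = -1*25 = -25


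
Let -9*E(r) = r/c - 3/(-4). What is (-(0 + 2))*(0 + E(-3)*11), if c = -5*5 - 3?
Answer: 44/21 ≈ 2.0952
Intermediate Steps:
c = -28 (c = -25 - 3 = -28)
E(r) = -1/12 + r/252 (E(r) = -(r/(-28) - 3/(-4))/9 = -(r*(-1/28) - 3*(-1/4))/9 = -(-r/28 + 3/4)/9 = -(3/4 - r/28)/9 = -1/12 + r/252)
(-(0 + 2))*(0 + E(-3)*11) = (-(0 + 2))*(0 + (-1/12 + (1/252)*(-3))*11) = (-1*2)*(0 + (-1/12 - 1/84)*11) = -2*(0 - 2/21*11) = -2*(0 - 22/21) = -2*(-22/21) = 44/21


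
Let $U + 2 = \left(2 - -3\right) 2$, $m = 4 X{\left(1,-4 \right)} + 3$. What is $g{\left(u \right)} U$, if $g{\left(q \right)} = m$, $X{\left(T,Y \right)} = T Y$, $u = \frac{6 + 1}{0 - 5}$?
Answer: $-104$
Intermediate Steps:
$u = - \frac{7}{5}$ ($u = \frac{7}{-5} = 7 \left(- \frac{1}{5}\right) = - \frac{7}{5} \approx -1.4$)
$m = -13$ ($m = 4 \cdot 1 \left(-4\right) + 3 = 4 \left(-4\right) + 3 = -16 + 3 = -13$)
$U = 8$ ($U = -2 + \left(2 - -3\right) 2 = -2 + \left(2 + 3\right) 2 = -2 + 5 \cdot 2 = -2 + 10 = 8$)
$g{\left(q \right)} = -13$
$g{\left(u \right)} U = \left(-13\right) 8 = -104$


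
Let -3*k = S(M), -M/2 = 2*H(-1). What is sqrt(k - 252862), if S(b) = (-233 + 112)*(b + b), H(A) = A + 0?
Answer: I*sqrt(2272854)/3 ≈ 502.53*I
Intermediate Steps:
H(A) = A
M = 4 (M = -4*(-1) = -2*(-2) = 4)
S(b) = -242*b
k = 968/3 (k = -(-242)*4/3 = -1/3*(-968) = 968/3 ≈ 322.67)
sqrt(k - 252862) = sqrt(968/3 - 252862) = sqrt(-757618/3) = I*sqrt(2272854)/3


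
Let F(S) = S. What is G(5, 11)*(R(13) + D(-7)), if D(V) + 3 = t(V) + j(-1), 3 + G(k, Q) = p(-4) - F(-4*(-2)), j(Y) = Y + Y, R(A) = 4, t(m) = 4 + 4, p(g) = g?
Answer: -105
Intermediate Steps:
t(m) = 8
j(Y) = 2*Y
G(k, Q) = -15 (G(k, Q) = -3 + (-4 - (-4)*(-2)) = -3 + (-4 - 1*8) = -3 + (-4 - 8) = -3 - 12 = -15)
D(V) = 3 (D(V) = -3 + (8 + 2*(-1)) = -3 + (8 - 2) = -3 + 6 = 3)
G(5, 11)*(R(13) + D(-7)) = -15*(4 + 3) = -15*7 = -105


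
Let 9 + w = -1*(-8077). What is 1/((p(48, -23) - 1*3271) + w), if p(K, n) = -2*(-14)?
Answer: 1/4825 ≈ 0.00020725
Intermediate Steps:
p(K, n) = 28
w = 8068 (w = -9 - 1*(-8077) = -9 + 8077 = 8068)
1/((p(48, -23) - 1*3271) + w) = 1/((28 - 1*3271) + 8068) = 1/((28 - 3271) + 8068) = 1/(-3243 + 8068) = 1/4825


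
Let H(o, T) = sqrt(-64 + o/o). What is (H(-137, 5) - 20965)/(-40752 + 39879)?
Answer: 20965/873 - I*sqrt(7)/291 ≈ 24.015 - 0.0090919*I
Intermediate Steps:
H(o, T) = 3*I*sqrt(7) (H(o, T) = sqrt(-64 + 1) = sqrt(-63) = 3*I*sqrt(7))
(H(-137, 5) - 20965)/(-40752 + 39879) = (3*I*sqrt(7) - 20965)/(-40752 + 39879) = (-20965 + 3*I*sqrt(7))/(-873) = (-20965 + 3*I*sqrt(7))*(-1/873) = 20965/873 - I*sqrt(7)/291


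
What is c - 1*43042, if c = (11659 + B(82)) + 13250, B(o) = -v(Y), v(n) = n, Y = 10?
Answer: -18143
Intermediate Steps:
B(o) = -10 (B(o) = -1*10 = -10)
c = 24899 (c = (11659 - 10) + 13250 = 11649 + 13250 = 24899)
c - 1*43042 = 24899 - 1*43042 = 24899 - 43042 = -18143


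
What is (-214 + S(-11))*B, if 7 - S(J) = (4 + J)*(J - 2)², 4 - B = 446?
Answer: -431392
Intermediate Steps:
B = -442 (B = 4 - 1*446 = 4 - 446 = -442)
S(J) = 7 - (-2 + J)²*(4 + J) (S(J) = 7 - (4 + J)*(J - 2)² = 7 - (4 + J)*(-2 + J)² = 7 - (-2 + J)²*(4 + J))
(-214 + S(-11))*B = (-214 + (-9 - 1*(-11)³ + 12*(-11)))*(-442) = (-214 + (-9 - 1*(-1331) - 132))*(-442) = (-214 + (-9 + 1331 - 132))*(-442) = (-214 + 1190)*(-442) = 976*(-442) = -431392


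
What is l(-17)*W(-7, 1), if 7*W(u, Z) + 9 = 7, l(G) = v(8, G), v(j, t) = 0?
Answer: 0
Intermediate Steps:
l(G) = 0
W(u, Z) = -2/7 (W(u, Z) = -9/7 + (1/7)*7 = -9/7 + 1 = -2/7)
l(-17)*W(-7, 1) = 0*(-2/7) = 0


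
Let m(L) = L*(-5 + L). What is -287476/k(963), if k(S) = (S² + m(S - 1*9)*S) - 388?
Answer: -287476/872775179 ≈ -0.00032938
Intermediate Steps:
k(S) = -388 + S² + S*(-14 + S)*(-9 + S) (k(S) = (S² + ((S - 1*9)*(-5 + (S - 1*9)))*S) - 388 = (S² + ((S - 9)*(-5 + (S - 9)))*S) - 388 = (S² + ((-9 + S)*(-5 + (-9 + S)))*S) - 388 = (S² + ((-9 + S)*(-14 + S))*S) - 388 = (S² + ((-14 + S)*(-9 + S))*S) - 388 = (S² + S*(-14 + S)*(-9 + S)) - 388 = -388 + S² + S*(-14 + S)*(-9 + S))
-287476/k(963) = -287476/(-388 + 963² + 963*(-14 + 963)*(-9 + 963)) = -287476/(-388 + 927369 + 963*949*954) = -287476/(-388 + 927369 + 871848198) = -287476/872775179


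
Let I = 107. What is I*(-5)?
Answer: -535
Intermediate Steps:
I*(-5) = 107*(-5) = -535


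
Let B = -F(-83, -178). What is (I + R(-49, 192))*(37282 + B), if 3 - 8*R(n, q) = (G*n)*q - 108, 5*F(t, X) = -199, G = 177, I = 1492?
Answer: 312992371167/40 ≈ 7.8248e+9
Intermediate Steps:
F(t, X) = -199/5 (F(t, X) = (⅕)*(-199) = -199/5)
B = 199/5 (B = -1*(-199/5) = 199/5 ≈ 39.800)
R(n, q) = 111/8 - 177*n*q/8 (R(n, q) = 3/8 - ((177*n)*q - 108)/8 = 3/8 - (177*n*q - 108)/8 = 3/8 - (-108 + 177*n*q)/8 = 3/8 + (27/2 - 177*n*q/8) = 111/8 - 177*n*q/8)
(I + R(-49, 192))*(37282 + B) = (1492 + (111/8 - 177/8*(-49)*192))*(37282 + 199/5) = (1492 + (111/8 + 208152))*(186609/5) = (1492 + 1665327/8)*(186609/5) = (1677263/8)*(186609/5) = 312992371167/40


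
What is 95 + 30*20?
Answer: 695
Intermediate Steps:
95 + 30*20 = 95 + 600 = 695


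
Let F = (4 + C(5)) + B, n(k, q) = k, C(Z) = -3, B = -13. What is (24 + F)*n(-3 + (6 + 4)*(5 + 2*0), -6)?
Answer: 564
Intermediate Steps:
F = -12 (F = (4 - 3) - 13 = 1 - 13 = -12)
(24 + F)*n(-3 + (6 + 4)*(5 + 2*0), -6) = (24 - 12)*(-3 + (6 + 4)*(5 + 2*0)) = 12*(-3 + 10*(5 + 0)) = 12*(-3 + 10*5) = 12*(-3 + 50) = 12*47 = 564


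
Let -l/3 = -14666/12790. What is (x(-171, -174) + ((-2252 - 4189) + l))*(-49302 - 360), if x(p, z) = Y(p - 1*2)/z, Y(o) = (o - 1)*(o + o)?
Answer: 2154380567292/6395 ≈ 3.3689e+8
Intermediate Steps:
Y(o) = 2*o*(-1 + o) (Y(o) = (-1 + o)*(2*o) = 2*o*(-1 + o))
l = 21999/6395 (l = -(-43998)/12790 = -3*(-7333/6395) = 21999/6395 ≈ 3.4400)
x(p, z) = 2*(-3 + p)*(-2 + p)/z (x(p, z) = (2*(p - 1*2)*(-1 + (p - 1*2)))/z = (2*(p - 2)*(-1 + (p - 2)))/z = (2*(-2 + p)*(-1 + (-2 + p)))/z = (2*(-2 + p)*(-3 + p))/z = (2*(-3 + p)*(-2 + p))/z = 2*(-3 + p)*(-2 + p)/z)
(x(-171, -174) + ((-2252 - 4189) + l))*(-49302 - 360) = (2*(-3 - 171)*(-2 - 171)/(-174) + ((-2252 - 4189) + 21999/6395))*(-49302 - 360) = (2*(-1/174)*(-174)*(-173) + (-6441 + 21999/6395))*(-49662) = (-346 - 41168196/6395)*(-49662) = -43380866/6395*(-49662) = 2154380567292/6395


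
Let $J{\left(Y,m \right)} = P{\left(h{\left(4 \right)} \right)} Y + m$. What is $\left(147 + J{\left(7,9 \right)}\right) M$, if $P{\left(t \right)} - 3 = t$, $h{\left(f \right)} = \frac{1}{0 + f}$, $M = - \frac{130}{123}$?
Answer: $- \frac{46475}{246} \approx -188.92$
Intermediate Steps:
$M = - \frac{130}{123}$ ($M = \left(-130\right) \frac{1}{123} = - \frac{130}{123} \approx -1.0569$)
$h{\left(f \right)} = \frac{1}{f}$
$P{\left(t \right)} = 3 + t$
$J{\left(Y,m \right)} = m + \frac{13 Y}{4}$ ($J{\left(Y,m \right)} = \left(3 + \frac{1}{4}\right) Y + m = \frac{13 Y}{4} + m = m + \frac{13 Y}{4}$)
$\left(147 + J{\left(7,9 \right)}\right) M = \left(147 + \left(9 + \frac{13}{4} \cdot 7\right)\right) \left(- \frac{130}{123}\right) = \left(147 + \left(9 + \frac{91}{4}\right)\right) \left(- \frac{130}{123}\right) = \left(147 + \frac{127}{4}\right) \left(- \frac{130}{123}\right) = \frac{715}{4} \left(- \frac{130}{123}\right) = - \frac{46475}{246}$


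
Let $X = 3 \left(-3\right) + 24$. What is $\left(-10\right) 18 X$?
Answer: $-2700$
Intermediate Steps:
$X = 15$ ($X = -9 + 24 = 15$)
$\left(-10\right) 18 X = \left(-10\right) 18 \cdot 15 = \left(-180\right) 15 = -2700$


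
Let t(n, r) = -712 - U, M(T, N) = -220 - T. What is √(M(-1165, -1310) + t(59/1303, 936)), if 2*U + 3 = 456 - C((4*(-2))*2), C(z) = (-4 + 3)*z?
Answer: √58/2 ≈ 3.8079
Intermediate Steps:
C(z) = -z
U = 437/2 (U = -3/2 + (456 - (-1)*(4*(-2))*2)/2 = -3/2 + (456 - (-1)*(-8*2))/2 = -3/2 + (456 - (-1)*(-16))/2 = -3/2 + (456 - 1*16)/2 = -3/2 + (456 - 16)/2 = -3/2 + (½)*440 = -3/2 + 220 = 437/2 ≈ 218.50)
t(n, r) = -1861/2 (t(n, r) = -712 - 1*437/2 = -712 - 437/2 = -1861/2)
√(M(-1165, -1310) + t(59/1303, 936)) = √((-220 - 1*(-1165)) - 1861/2) = √((-220 + 1165) - 1861/2) = √(945 - 1861/2) = √(29/2) = √58/2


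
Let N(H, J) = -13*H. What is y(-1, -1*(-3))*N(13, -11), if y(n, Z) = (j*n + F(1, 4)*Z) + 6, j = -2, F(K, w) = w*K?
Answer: -3380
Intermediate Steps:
F(K, w) = K*w
y(n, Z) = 6 - 2*n + 4*Z (y(n, Z) = (-2*n + (1*4)*Z) + 6 = (-2*n + 4*Z) + 6 = 6 - 2*n + 4*Z)
y(-1, -1*(-3))*N(13, -11) = (6 - 2*(-1) + 4*(-1*(-3)))*(-13*13) = (6 + 2 + 4*3)*(-169) = (6 + 2 + 12)*(-169) = 20*(-169) = -3380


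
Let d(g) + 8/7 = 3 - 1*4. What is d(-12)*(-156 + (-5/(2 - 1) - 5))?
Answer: 2490/7 ≈ 355.71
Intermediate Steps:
d(g) = -15/7 (d(g) = -8/7 + (3 - 1*4) = -8/7 + (3 - 4) = -8/7 - 1 = -15/7)
d(-12)*(-156 + (-5/(2 - 1) - 5)) = -15*(-156 + (-5/(2 - 1) - 5))/7 = -15*(-156 + (-5/1 - 5))/7 = -15*(-156 + (-5*1 - 5))/7 = -15*(-156 + (-5 - 5))/7 = -15*(-156 - 10)/7 = -15/7*(-166) = 2490/7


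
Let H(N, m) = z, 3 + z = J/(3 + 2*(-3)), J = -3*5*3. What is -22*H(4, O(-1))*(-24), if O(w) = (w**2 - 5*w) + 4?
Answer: 6336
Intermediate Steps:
J = -45 (J = -15*3 = -45)
O(w) = 4 + w**2 - 5*w
z = 12 (z = -3 - 45/(3 + 2*(-3)) = -3 - 45/(3 - 6) = -3 - 45/(-3) = -3 - 45*(-1/3) = -3 + 15 = 12)
H(N, m) = 12
-22*H(4, O(-1))*(-24) = -22*12*(-24) = -264*(-24) = 6336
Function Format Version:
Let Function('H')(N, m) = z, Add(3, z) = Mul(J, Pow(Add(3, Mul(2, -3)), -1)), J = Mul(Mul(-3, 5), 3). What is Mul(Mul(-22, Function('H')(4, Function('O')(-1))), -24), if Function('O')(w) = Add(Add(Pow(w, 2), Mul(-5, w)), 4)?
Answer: 6336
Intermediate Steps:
J = -45 (J = Mul(-15, 3) = -45)
Function('O')(w) = Add(4, Pow(w, 2), Mul(-5, w))
z = 12 (z = Add(-3, Mul(-45, Pow(Add(3, Mul(2, -3)), -1))) = Add(-3, Mul(-45, Pow(Add(3, -6), -1))) = Add(-3, Mul(-45, Pow(-3, -1))) = Add(-3, Mul(-45, Rational(-1, 3))) = Add(-3, 15) = 12)
Function('H')(N, m) = 12
Mul(Mul(-22, Function('H')(4, Function('O')(-1))), -24) = Mul(Mul(-22, 12), -24) = Mul(-264, -24) = 6336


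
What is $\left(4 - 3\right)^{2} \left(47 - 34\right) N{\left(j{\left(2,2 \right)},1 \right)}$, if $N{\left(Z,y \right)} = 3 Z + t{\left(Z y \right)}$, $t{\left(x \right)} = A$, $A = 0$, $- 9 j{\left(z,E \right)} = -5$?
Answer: $\frac{65}{3} \approx 21.667$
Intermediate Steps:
$j{\left(z,E \right)} = \frac{5}{9}$ ($j{\left(z,E \right)} = \left(- \frac{1}{9}\right) \left(-5\right) = \frac{5}{9}$)
$t{\left(x \right)} = 0$
$N{\left(Z,y \right)} = 3 Z$ ($N{\left(Z,y \right)} = 3 Z + 0 = 3 Z$)
$\left(4 - 3\right)^{2} \left(47 - 34\right) N{\left(j{\left(2,2 \right)},1 \right)} = \left(4 - 3\right)^{2} \left(47 - 34\right) 3 \cdot \frac{5}{9} = 1^{2} \left(47 - 34\right) \frac{5}{3} = 1 \cdot 13 \cdot \frac{5}{3} = 13 \cdot \frac{5}{3} = \frac{65}{3}$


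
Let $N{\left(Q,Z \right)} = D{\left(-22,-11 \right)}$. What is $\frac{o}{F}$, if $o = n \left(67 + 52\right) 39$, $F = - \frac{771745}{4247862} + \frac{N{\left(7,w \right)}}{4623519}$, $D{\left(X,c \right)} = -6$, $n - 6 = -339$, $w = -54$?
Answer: $\frac{1445371720550756154}{169914436087} \approx 8.5065 \cdot 10^{6}$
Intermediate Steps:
$n = -333$ ($n = 6 - 339 = -333$)
$N{\left(Q,Z \right)} = -6$
$F = - \frac{1189401052609}{6546690222126}$ ($F = - \frac{771745}{4247862} - \frac{6}{4623519} = \left(-771745\right) \frac{1}{4247862} - \frac{2}{1541173} = - \frac{771745}{4247862} - \frac{2}{1541173} = - \frac{1189401052609}{6546690222126} \approx -0.18168$)
$o = -1545453$ ($o = - 333 \left(67 + 52\right) 39 = - 333 \cdot 119 \cdot 39 = \left(-333\right) 4641 = -1545453$)
$\frac{o}{F} = - \frac{1545453}{- \frac{1189401052609}{6546690222126}} = \left(-1545453\right) \left(- \frac{6546690222126}{1189401052609}\right) = \frac{1445371720550756154}{169914436087}$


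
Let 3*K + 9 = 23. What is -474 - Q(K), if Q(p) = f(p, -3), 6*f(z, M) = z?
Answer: -4273/9 ≈ -474.78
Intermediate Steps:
K = 14/3 (K = -3 + (⅓)*23 = -3 + 23/3 = 14/3 ≈ 4.6667)
f(z, M) = z/6
Q(p) = p/6
-474 - Q(K) = -474 - 14/(6*3) = -474 - 1*7/9 = -474 - 7/9 = -4273/9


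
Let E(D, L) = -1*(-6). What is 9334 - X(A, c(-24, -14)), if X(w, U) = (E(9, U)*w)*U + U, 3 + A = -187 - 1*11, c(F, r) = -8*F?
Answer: 240694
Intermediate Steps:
E(D, L) = 6
A = -201 (A = -3 + (-187 - 1*11) = -3 + (-187 - 11) = -3 - 198 = -201)
X(w, U) = U + 6*U*w (X(w, U) = (6*w)*U + U = 6*U*w + U = U + 6*U*w)
9334 - X(A, c(-24, -14)) = 9334 - (-8*(-24))*(1 + 6*(-201)) = 9334 - 192*(1 - 1206) = 9334 - 192*(-1205) = 9334 - 1*(-231360) = 9334 + 231360 = 240694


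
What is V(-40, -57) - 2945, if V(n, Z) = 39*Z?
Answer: -5168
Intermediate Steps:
V(-40, -57) - 2945 = 39*(-57) - 2945 = -2223 - 2945 = -5168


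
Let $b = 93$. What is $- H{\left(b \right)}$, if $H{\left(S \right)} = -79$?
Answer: $79$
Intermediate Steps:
$- H{\left(b \right)} = \left(-1\right) \left(-79\right) = 79$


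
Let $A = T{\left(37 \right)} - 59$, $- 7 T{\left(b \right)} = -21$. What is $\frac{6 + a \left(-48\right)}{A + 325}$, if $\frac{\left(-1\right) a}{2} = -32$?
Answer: $- \frac{3066}{269} \approx -11.398$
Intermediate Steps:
$a = 64$ ($a = \left(-2\right) \left(-32\right) = 64$)
$T{\left(b \right)} = 3$ ($T{\left(b \right)} = \left(- \frac{1}{7}\right) \left(-21\right) = 3$)
$A = -56$ ($A = 3 - 59 = -56$)
$\frac{6 + a \left(-48\right)}{A + 325} = \frac{6 + 64 \left(-48\right)}{-56 + 325} = \frac{6 - 3072}{269} = \left(-3066\right) \frac{1}{269} = - \frac{3066}{269}$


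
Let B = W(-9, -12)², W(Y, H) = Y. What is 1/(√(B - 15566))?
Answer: -I*√15485/15485 ≈ -0.0080361*I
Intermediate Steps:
B = 81 (B = (-9)² = 81)
1/(√(B - 15566)) = 1/(√(81 - 15566)) = 1/(√(-15485)) = 1/(I*√15485) = -I*√15485/15485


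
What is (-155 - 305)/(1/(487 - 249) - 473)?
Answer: 109480/112573 ≈ 0.97252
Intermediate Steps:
(-155 - 305)/(1/(487 - 249) - 473) = -460/(1/238 - 473) = -460/(-112573/238) = -460*(-238/112573) = 109480/112573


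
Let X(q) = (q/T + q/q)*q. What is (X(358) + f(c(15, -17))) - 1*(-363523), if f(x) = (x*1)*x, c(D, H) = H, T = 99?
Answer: 36180994/99 ≈ 3.6546e+5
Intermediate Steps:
X(q) = q*(1 + q/99) (X(q) = (q/99 + q/q)*q = (q*(1/99) + 1)*q = (q/99 + 1)*q = (1 + q/99)*q = q*(1 + q/99))
f(x) = x**2 (f(x) = x*x = x**2)
(X(358) + f(c(15, -17))) - 1*(-363523) = ((1/99)*358*(99 + 358) + (-17)**2) - 1*(-363523) = ((1/99)*358*457 + 289) + 363523 = (163606/99 + 289) + 363523 = 192217/99 + 363523 = 36180994/99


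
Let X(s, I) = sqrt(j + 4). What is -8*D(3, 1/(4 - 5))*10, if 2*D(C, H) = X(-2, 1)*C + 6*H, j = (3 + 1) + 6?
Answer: 240 - 120*sqrt(14) ≈ -209.00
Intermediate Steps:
j = 10 (j = 4 + 6 = 10)
X(s, I) = sqrt(14) (X(s, I) = sqrt(10 + 4) = sqrt(14))
D(C, H) = 3*H + C*sqrt(14)/2 (D(C, H) = (sqrt(14)*C + 6*H)/2 = (C*sqrt(14) + 6*H)/2 = (6*H + C*sqrt(14))/2 = 3*H + C*sqrt(14)/2)
-8*D(3, 1/(4 - 5))*10 = -8*(3/(4 - 5) + (1/2)*3*sqrt(14))*10 = -8*(3/(-1) + 3*sqrt(14)/2)*10 = -8*(3*(-1) + 3*sqrt(14)/2)*10 = -8*(-3 + 3*sqrt(14)/2)*10 = (24 - 12*sqrt(14))*10 = 240 - 120*sqrt(14)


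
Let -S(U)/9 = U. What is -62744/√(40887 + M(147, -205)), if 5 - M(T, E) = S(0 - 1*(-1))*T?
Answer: -62744*√42215/42215 ≈ -305.38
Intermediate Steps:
S(U) = -9*U
M(T, E) = 5 + 9*T (M(T, E) = 5 - (-9*(0 - 1*(-1)))*T = 5 - (-9*(0 + 1))*T = 5 - (-9*1)*T = 5 - (-9)*T = 5 + 9*T)
-62744/√(40887 + M(147, -205)) = -62744/√(40887 + (5 + 9*147)) = -62744/√(40887 + (5 + 1323)) = -62744/√(40887 + 1328) = -62744*√42215/42215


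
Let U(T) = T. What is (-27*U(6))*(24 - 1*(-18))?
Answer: -6804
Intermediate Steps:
(-27*U(6))*(24 - 1*(-18)) = (-27*6)*(24 - 1*(-18)) = -162*(24 + 18) = -162*42 = -6804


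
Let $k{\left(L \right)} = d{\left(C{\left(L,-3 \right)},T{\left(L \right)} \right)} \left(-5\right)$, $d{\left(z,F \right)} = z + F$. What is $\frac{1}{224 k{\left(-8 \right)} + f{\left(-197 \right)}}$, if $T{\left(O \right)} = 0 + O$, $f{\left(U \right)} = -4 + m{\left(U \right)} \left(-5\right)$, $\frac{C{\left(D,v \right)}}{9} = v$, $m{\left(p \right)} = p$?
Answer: $\frac{1}{40181} \approx 2.4887 \cdot 10^{-5}$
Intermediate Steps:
$C{\left(D,v \right)} = 9 v$
$f{\left(U \right)} = -4 - 5 U$ ($f{\left(U \right)} = -4 + U \left(-5\right) = -4 - 5 U$)
$T{\left(O \right)} = O$
$d{\left(z,F \right)} = F + z$
$k{\left(L \right)} = 135 - 5 L$ ($k{\left(L \right)} = \left(L + 9 \left(-3\right)\right) \left(-5\right) = \left(L - 27\right) \left(-5\right) = \left(-27 + L\right) \left(-5\right) = 135 - 5 L$)
$\frac{1}{224 k{\left(-8 \right)} + f{\left(-197 \right)}} = \frac{1}{224 \left(135 - -40\right) - -981} = \frac{1}{224 \left(135 + 40\right) + \left(-4 + 985\right)} = \frac{1}{224 \cdot 175 + 981} = \frac{1}{39200 + 981} = \frac{1}{40181}$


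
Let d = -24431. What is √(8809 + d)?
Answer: I*√15622 ≈ 124.99*I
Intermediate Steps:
√(8809 + d) = √(8809 - 24431) = √(-15622) = I*√15622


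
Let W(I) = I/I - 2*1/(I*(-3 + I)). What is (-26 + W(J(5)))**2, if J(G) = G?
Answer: 15876/25 ≈ 635.04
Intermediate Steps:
W(I) = 1 - 2/(I*(-3 + I)) (W(I) = 1 - 2*1/(I*(-3 + I)) = 1 - 2/(I*(-3 + I)))
(-26 + W(J(5)))**2 = (-26 + (-2 + 5**2 - 3*5)/(5*(-3 + 5)))**2 = (-26 + (1/5)*(-2 + 25 - 15)/2)**2 = (-26 + (1/5)*(1/2)*8)**2 = (-26 + 4/5)**2 = (-126/5)**2 = 15876/25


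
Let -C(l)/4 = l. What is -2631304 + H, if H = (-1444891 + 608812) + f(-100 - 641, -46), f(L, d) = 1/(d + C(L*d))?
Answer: -472916367371/136390 ≈ -3.4674e+6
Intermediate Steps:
C(l) = -4*l
f(L, d) = 1/(d - 4*L*d)
H = -114032814811/136390 (H = (-1444891 + 608812) - 1/(-46*(-1 + 4*(-100 - 641))) = -836079 - 1*(-1/46)/(-1 + 4*(-741)) = -836079 - 1*(-1/46)/(-1 - 2964) = -836079 - 1*(-1/46)/(-2965) = -836079 - 1*(-1/46)*(-1/2965) = -836079 - 1/136390 = -114032814811/136390 ≈ -8.3608e+5)
-2631304 + H = -2631304 - 114032814811/136390 = -472916367371/136390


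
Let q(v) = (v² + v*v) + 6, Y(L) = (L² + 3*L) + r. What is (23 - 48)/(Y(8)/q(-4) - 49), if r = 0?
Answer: 475/887 ≈ 0.53551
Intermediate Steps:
Y(L) = L² + 3*L (Y(L) = (L² + 3*L) + 0 = L² + 3*L)
q(v) = 6 + 2*v² (q(v) = (v² + v²) + 6 = 2*v² + 6 = 6 + 2*v²)
(23 - 48)/(Y(8)/q(-4) - 49) = (23 - 48)/((8*(3 + 8))/(6 + 2*(-4)²) - 49) = -25/((8*11)/(6 + 2*16) - 49) = -25/(88/(6 + 32) - 49) = -25/(88/38 - 49) = -25/(88*(1/38) - 49) = -25/(44/19 - 49) = -25/(-887/19) = -19/887*(-25) = 475/887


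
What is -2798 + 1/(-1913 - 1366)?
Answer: -9174643/3279 ≈ -2798.0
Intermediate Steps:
-2798 + 1/(-1913 - 1366) = -2798 + 1/(-3279) = -2798 - 1/3279 = -9174643/3279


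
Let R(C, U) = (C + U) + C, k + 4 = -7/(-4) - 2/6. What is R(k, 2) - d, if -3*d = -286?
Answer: -197/2 ≈ -98.500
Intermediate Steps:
k = -31/12 (k = -4 + (-7/(-4) - 2/6) = -4 + (-7*(-¼) - 2*⅙) = -4 + (7/4 - ⅓) = -4 + 17/12 = -31/12 ≈ -2.5833)
d = 286/3 (d = -⅓*(-286) = 286/3 ≈ 95.333)
R(C, U) = U + 2*C
R(k, 2) - d = (2 + 2*(-31/12)) - 1*286/3 = (2 - 31/6) - 286/3 = -19/6 - 286/3 = -197/2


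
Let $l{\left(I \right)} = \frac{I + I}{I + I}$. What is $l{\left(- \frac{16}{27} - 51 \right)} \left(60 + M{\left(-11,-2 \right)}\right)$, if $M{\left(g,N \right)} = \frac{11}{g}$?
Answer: $59$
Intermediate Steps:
$l{\left(I \right)} = 1$ ($l{\left(I \right)} = \frac{2 I}{2 I} = 2 I \frac{1}{2 I} = 1$)
$l{\left(- \frac{16}{27} - 51 \right)} \left(60 + M{\left(-11,-2 \right)}\right) = 1 \left(60 + \frac{11}{-11}\right) = 1 \left(60 + 11 \left(- \frac{1}{11}\right)\right) = 1 \left(60 - 1\right) = 1 \cdot 59 = 59$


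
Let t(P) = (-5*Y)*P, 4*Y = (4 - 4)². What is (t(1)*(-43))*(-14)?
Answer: 0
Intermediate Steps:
Y = 0 (Y = (4 - 4)²/4 = (¼)*0² = (¼)*0 = 0)
t(P) = 0 (t(P) = (-5*0)*P = 0*P = 0)
(t(1)*(-43))*(-14) = (0*(-43))*(-14) = 0*(-14) = 0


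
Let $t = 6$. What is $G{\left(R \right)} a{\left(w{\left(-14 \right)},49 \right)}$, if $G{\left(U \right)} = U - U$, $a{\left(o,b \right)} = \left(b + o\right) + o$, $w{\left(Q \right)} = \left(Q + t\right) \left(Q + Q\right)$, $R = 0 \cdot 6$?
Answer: $0$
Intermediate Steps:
$R = 0$
$w{\left(Q \right)} = 2 Q \left(6 + Q\right)$ ($w{\left(Q \right)} = \left(Q + 6\right) \left(Q + Q\right) = \left(6 + Q\right) 2 Q = 2 Q \left(6 + Q\right)$)
$a{\left(o,b \right)} = b + 2 o$
$G{\left(U \right)} = 0$
$G{\left(R \right)} a{\left(w{\left(-14 \right)},49 \right)} = 0 \left(49 + 2 \cdot 2 \left(-14\right) \left(6 - 14\right)\right) = 0 \left(49 + 2 \cdot 2 \left(-14\right) \left(-8\right)\right) = 0 \left(49 + 2 \cdot 224\right) = 0 \left(49 + 448\right) = 0 \cdot 497 = 0$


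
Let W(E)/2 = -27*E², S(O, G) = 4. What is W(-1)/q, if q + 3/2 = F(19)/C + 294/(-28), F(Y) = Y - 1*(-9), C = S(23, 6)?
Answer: 54/5 ≈ 10.800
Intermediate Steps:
C = 4
F(Y) = 9 + Y (F(Y) = Y + 9 = 9 + Y)
W(E) = -54*E² (W(E) = 2*(-27*E²) = -54*E²)
q = -5 (q = -3/2 + ((9 + 19)/4 + 294/(-28)) = -3/2 + (28*(¼) + 294*(-1/28)) = -3/2 + (7 - 21/2) = -3/2 - 7/2 = -5)
W(-1)/q = -54*(-1)²/(-5) = -54*1*(-⅕) = -54*(-⅕) = 54/5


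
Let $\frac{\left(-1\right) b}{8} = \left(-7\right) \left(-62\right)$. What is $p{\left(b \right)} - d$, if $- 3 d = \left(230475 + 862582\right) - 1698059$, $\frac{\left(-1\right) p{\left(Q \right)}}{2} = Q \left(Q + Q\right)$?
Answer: $- \frac{145262410}{3} \approx -4.8421 \cdot 10^{7}$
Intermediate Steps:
$b = -3472$ ($b = - 8 \left(\left(-7\right) \left(-62\right)\right) = \left(-8\right) 434 = -3472$)
$p{\left(Q \right)} = - 4 Q^{2}$ ($p{\left(Q \right)} = - 2 Q \left(Q + Q\right) = - 2 Q 2 Q = - 2 \cdot 2 Q^{2} = - 4 Q^{2}$)
$d = \frac{605002}{3}$ ($d = - \frac{\left(230475 + 862582\right) - 1698059}{3} = - \frac{1093057 - 1698059}{3} = \left(- \frac{1}{3}\right) \left(-605002\right) = \frac{605002}{3} \approx 2.0167 \cdot 10^{5}$)
$p{\left(b \right)} - d = - 4 \left(-3472\right)^{2} - \frac{605002}{3} = \left(-4\right) 12054784 - \frac{605002}{3} = -48219136 - \frac{605002}{3} = - \frac{145262410}{3}$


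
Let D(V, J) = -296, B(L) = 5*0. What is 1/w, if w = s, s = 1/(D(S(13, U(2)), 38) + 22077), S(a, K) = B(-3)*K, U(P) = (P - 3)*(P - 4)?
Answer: 21781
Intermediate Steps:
B(L) = 0
U(P) = (-4 + P)*(-3 + P) (U(P) = (-3 + P)*(-4 + P) = (-4 + P)*(-3 + P))
S(a, K) = 0 (S(a, K) = 0*K = 0)
s = 1/21781 (s = 1/(-296 + 22077) = 1/21781 ≈ 4.5912e-5)
w = 1/21781 ≈ 4.5912e-5
1/w = 1/(1/21781) = 21781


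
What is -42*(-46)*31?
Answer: 59892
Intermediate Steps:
-42*(-46)*31 = 1932*31 = 59892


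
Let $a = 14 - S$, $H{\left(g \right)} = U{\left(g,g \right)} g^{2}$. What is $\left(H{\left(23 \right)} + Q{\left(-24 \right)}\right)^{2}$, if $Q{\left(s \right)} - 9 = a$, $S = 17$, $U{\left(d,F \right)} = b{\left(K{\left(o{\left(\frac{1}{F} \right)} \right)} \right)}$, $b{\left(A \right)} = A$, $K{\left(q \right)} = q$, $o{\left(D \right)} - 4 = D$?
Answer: $4601025$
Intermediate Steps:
$o{\left(D \right)} = 4 + D$
$U{\left(d,F \right)} = 4 + \frac{1}{F}$
$H{\left(g \right)} = g^{2} \left(4 + \frac{1}{g}\right)$ ($H{\left(g \right)} = \left(4 + \frac{1}{g}\right) g^{2} = g^{2} \left(4 + \frac{1}{g}\right)$)
$a = -3$ ($a = 14 - 17 = -3$)
$Q{\left(s \right)} = 6$ ($Q{\left(s \right)} = 9 - 3 = 6$)
$\left(H{\left(23 \right)} + Q{\left(-24 \right)}\right)^{2} = \left(23 \left(1 + 4 \cdot 23\right) + 6\right)^{2} = \left(23 \left(1 + 92\right) + 6\right)^{2} = \left(23 \cdot 93 + 6\right)^{2} = \left(2139 + 6\right)^{2} = 2145^{2} = 4601025$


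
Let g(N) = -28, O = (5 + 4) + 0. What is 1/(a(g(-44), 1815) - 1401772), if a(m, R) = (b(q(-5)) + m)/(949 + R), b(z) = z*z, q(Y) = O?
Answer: -2764/3874497755 ≈ -7.1338e-7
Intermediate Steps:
O = 9 (O = 9 + 0 = 9)
q(Y) = 9
b(z) = z²
a(m, R) = (81 + m)/(949 + R) (a(m, R) = (9² + m)/(949 + R) = (81 + m)/(949 + R))
1/(a(g(-44), 1815) - 1401772) = 1/((81 - 28)/(949 + 1815) - 1401772) = 1/(53/2764 - 1401772) = 1/(-3874497755/2764) = -2764/3874497755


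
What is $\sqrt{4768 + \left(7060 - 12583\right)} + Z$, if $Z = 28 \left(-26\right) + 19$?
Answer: $-709 + i \sqrt{755} \approx -709.0 + 27.477 i$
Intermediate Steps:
$Z = -709$ ($Z = -728 + 19 = -709$)
$\sqrt{4768 + \left(7060 - 12583\right)} + Z = \sqrt{4768 + \left(7060 - 12583\right)} - 709 = \sqrt{4768 - 5523} - 709 = \sqrt{-755} - 709 = i \sqrt{755} - 709 = -709 + i \sqrt{755}$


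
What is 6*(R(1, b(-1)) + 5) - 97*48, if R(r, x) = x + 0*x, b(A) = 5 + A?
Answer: -4602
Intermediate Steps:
R(r, x) = x (R(r, x) = x + 0 = x)
6*(R(1, b(-1)) + 5) - 97*48 = 6*((5 - 1) + 5) - 97*48 = 6*(4 + 5) - 4656 = 6*9 - 4656 = 54 - 4656 = -4602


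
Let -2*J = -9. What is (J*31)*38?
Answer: 5301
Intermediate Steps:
J = 9/2 (J = -½*(-9) = 9/2 ≈ 4.5000)
(J*31)*38 = ((9/2)*31)*38 = (279/2)*38 = 5301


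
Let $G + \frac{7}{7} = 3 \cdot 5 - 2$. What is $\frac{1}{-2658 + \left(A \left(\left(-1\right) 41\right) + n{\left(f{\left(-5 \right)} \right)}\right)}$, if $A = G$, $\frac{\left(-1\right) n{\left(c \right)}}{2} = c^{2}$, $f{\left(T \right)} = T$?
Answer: $- \frac{1}{3200} \approx -0.0003125$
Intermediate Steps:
$G = 12$ ($G = -1 + \left(3 \cdot 5 - 2\right) = -1 + \left(15 - 2\right) = -1 + 13 = 12$)
$n{\left(c \right)} = - 2 c^{2}$
$A = 12$
$\frac{1}{-2658 + \left(A \left(\left(-1\right) 41\right) + n{\left(f{\left(-5 \right)} \right)}\right)} = \frac{1}{-2658 + \left(12 \left(\left(-1\right) 41\right) - 2 \left(-5\right)^{2}\right)} = \frac{1}{-2658 + \left(12 \left(-41\right) - 50\right)} = \frac{1}{-2658 - 542} = \frac{1}{-3200} = - \frac{1}{3200}$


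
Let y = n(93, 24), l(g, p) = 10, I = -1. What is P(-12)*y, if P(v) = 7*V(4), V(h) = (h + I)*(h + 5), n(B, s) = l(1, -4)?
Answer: 1890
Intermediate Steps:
n(B, s) = 10
V(h) = (-1 + h)*(5 + h) (V(h) = (h - 1)*(h + 5) = (-1 + h)*(5 + h))
P(v) = 189 (P(v) = 7*(-5 + 4² + 4*4) = 7*(-5 + 16 + 16) = 7*27 = 189)
y = 10
P(-12)*y = 189*10 = 1890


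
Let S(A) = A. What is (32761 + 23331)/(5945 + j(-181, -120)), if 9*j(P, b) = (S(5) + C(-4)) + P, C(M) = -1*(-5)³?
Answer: 84138/8909 ≈ 9.4442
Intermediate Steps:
C(M) = 125 (C(M) = -1*(-125) = 125)
j(P, b) = 130/9 + P/9 (j(P, b) = ((5 + 125) + P)/9 = (130 + P)/9 = 130/9 + P/9)
(32761 + 23331)/(5945 + j(-181, -120)) = (32761 + 23331)/(5945 + (130/9 + (⅑)*(-181))) = 56092/(5945 + (130/9 - 181/9)) = 56092/(5945 - 17/3) = 56092/(17818/3) = 56092*(3/17818) = 84138/8909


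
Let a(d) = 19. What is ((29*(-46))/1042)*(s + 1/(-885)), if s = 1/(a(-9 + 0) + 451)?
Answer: -55361/43341990 ≈ -0.0012773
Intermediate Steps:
s = 1/470 (s = 1/(19 + 451) = 1/470 ≈ 0.0021277)
((29*(-46))/1042)*(s + 1/(-885)) = ((29*(-46))/1042)*(1/470 + 1/(-885)) = (-1334*1/1042)*(1/470 - 1/885) = -667/521*83/83190 = -55361/43341990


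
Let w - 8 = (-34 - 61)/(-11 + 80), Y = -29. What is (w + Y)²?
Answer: 2383936/4761 ≈ 500.72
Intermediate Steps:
w = 457/69 (w = 8 + (-34 - 61)/(-11 + 80) = 8 - 95/69 = 457/69 ≈ 6.6232)
(w + Y)² = (457/69 - 29)² = (-1544/69)² = 2383936/4761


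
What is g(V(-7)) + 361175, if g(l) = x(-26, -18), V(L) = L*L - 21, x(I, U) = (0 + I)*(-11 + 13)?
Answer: 361123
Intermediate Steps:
x(I, U) = 2*I (x(I, U) = I*2 = 2*I)
V(L) = -21 + L**2 (V(L) = L**2 - 21 = -21 + L**2)
g(l) = -52 (g(l) = 2*(-26) = -52)
g(V(-7)) + 361175 = -52 + 361175 = 361123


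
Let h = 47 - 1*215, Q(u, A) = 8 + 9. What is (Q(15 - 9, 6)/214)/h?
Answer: -17/35952 ≈ -0.00047285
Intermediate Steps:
Q(u, A) = 17
h = -168 (h = 47 - 215 = -168)
(Q(15 - 9, 6)/214)/h = (17/214)/(-168) = (17*(1/214))*(-1/168) = (17/214)*(-1/168) = -17/35952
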